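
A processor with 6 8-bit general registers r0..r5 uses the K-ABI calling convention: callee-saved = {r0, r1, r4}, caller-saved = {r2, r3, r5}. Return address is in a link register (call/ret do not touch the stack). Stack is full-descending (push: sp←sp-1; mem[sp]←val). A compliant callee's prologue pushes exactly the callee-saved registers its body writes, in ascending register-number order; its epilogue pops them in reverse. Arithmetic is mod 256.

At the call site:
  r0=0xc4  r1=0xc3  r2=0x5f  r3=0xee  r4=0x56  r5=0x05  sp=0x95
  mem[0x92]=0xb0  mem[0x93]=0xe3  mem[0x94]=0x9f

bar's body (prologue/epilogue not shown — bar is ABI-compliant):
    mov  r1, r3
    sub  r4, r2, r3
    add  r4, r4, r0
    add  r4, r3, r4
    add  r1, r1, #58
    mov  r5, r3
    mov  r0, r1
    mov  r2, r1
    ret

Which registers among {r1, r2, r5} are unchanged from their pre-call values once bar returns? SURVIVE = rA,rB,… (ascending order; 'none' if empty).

prologue: push r0 -> mem[0x94]=0xc4, sp=0x94
prologue: push r1 -> mem[0x93]=0xc3, sp=0x93
prologue: push r4 -> mem[0x92]=0x56, sp=0x92
body[0] mov  r1, r3 -> r1=0xee
body[1] sub  r4, r2, r3 -> r4=0x71
body[2] add  r4, r4, r0 -> r4=0x35
body[3] add  r4, r3, r4 -> r4=0x23
body[4] add  r1, r1, #58 -> r1=0x28
body[5] mov  r5, r3 -> r5=0xee
body[6] mov  r0, r1 -> r0=0x28
body[7] mov  r2, r1 -> r2=0x28
epilogue: pop r4=0x56, sp=0x93
epilogue: pop r1=0xc3, sp=0x94
epilogue: pop r0=0xc4, sp=0x95
r1: callee-saved, written=True
r2: caller-saved, written=True
r5: caller-saved, written=True

SURVIVE = r1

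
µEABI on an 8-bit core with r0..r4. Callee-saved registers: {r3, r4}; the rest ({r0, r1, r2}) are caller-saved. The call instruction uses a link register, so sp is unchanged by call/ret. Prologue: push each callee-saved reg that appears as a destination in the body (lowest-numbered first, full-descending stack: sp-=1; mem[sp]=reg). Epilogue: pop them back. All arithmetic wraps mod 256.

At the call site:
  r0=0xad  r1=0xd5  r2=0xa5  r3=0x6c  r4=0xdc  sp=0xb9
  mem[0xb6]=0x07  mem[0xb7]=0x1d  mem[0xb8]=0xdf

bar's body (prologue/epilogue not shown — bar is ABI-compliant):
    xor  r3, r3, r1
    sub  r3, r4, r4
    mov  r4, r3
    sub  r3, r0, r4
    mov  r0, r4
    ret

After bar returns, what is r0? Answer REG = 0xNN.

REG = 0x00

prologue: push r3 → mem[0xb8]=0x6c, sp=0xb8
prologue: push r4 → mem[0xb7]=0xdc, sp=0xb7
body[0] xor  r3, r3, r1 → r3=0xb9
body[1] sub  r3, r4, r4 → r3=0x00
body[2] mov  r4, r3 → r4=0x00
body[3] sub  r3, r0, r4 → r3=0xad
body[4] mov  r0, r4 → r0=0x00
epilogue: pop r4=0xdc, sp=0xb8
epilogue: pop r3=0x6c, sp=0xb9
r0 is caller-saved → body value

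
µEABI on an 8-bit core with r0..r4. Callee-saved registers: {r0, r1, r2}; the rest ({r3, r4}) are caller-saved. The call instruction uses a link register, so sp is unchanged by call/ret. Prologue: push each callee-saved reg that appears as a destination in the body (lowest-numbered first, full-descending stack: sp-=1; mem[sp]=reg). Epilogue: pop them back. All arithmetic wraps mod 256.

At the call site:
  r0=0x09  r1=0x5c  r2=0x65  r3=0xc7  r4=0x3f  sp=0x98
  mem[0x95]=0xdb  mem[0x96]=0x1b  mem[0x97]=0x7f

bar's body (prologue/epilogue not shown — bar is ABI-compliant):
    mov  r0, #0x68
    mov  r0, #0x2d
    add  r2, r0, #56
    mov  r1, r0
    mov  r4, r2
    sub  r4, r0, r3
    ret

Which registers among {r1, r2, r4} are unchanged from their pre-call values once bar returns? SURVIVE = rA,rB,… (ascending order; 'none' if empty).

SURVIVE = r1,r2

prologue: push r0 → mem[0x97]=0x09, sp=0x97
prologue: push r1 → mem[0x96]=0x5c, sp=0x96
prologue: push r2 → mem[0x95]=0x65, sp=0x95
body[0] mov  r0, #0x68 → r0=0x68
body[1] mov  r0, #0x2d → r0=0x2d
body[2] add  r2, r0, #56 → r2=0x65
body[3] mov  r1, r0 → r1=0x2d
body[4] mov  r4, r2 → r4=0x65
body[5] sub  r4, r0, r3 → r4=0x66
epilogue: pop r2=0x65, sp=0x96
epilogue: pop r1=0x5c, sp=0x97
epilogue: pop r0=0x09, sp=0x98
r1: callee-saved, written=True
r2: callee-saved, written=True
r4: caller-saved, written=True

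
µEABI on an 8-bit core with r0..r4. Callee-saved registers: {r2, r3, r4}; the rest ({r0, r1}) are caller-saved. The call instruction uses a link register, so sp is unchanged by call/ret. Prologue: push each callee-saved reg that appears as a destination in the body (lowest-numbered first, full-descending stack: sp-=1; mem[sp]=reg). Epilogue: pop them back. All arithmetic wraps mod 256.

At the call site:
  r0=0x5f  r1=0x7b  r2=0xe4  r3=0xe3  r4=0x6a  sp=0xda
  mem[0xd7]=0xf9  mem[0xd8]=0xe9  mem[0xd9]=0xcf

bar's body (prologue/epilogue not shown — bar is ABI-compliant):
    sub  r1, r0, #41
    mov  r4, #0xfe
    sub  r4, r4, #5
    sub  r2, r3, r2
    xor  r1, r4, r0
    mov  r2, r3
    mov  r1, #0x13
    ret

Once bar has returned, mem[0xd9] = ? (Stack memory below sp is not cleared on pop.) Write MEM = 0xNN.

MEM = 0xe4

prologue: push r2 → mem[0xd9]=0xe4, sp=0xd9
prologue: push r4 → mem[0xd8]=0x6a, sp=0xd8
body[0] sub  r1, r0, #41 → r1=0x36
body[1] mov  r4, #0xfe → r4=0xfe
body[2] sub  r4, r4, #5 → r4=0xf9
body[3] sub  r2, r3, r2 → r2=0xff
body[4] xor  r1, r4, r0 → r1=0xa6
body[5] mov  r2, r3 → r2=0xe3
body[6] mov  r1, #0x13 → r1=0x13
epilogue: pop r4=0x6a, sp=0xd9
epilogue: pop r2=0xe4, sp=0xda
prologue pushed ['r2', 'r4'] at ['0xd9', '0xd8']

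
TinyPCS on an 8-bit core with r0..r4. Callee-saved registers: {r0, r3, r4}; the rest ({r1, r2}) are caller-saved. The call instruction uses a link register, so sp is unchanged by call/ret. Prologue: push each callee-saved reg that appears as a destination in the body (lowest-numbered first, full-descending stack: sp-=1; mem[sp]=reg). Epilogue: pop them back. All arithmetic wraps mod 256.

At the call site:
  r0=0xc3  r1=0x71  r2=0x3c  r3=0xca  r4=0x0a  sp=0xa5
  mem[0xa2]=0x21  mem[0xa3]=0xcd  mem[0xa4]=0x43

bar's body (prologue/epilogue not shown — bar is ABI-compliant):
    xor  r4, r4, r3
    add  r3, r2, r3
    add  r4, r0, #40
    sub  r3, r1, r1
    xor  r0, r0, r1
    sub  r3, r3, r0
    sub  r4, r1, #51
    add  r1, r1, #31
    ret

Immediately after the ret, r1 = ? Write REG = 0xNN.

prologue: push r0 → mem[0xa4]=0xc3, sp=0xa4
prologue: push r3 → mem[0xa3]=0xca, sp=0xa3
prologue: push r4 → mem[0xa2]=0x0a, sp=0xa2
body[0] xor  r4, r4, r3 → r4=0xc0
body[1] add  r3, r2, r3 → r3=0x06
body[2] add  r4, r0, #40 → r4=0xeb
body[3] sub  r3, r1, r1 → r3=0x00
body[4] xor  r0, r0, r1 → r0=0xb2
body[5] sub  r3, r3, r0 → r3=0x4e
body[6] sub  r4, r1, #51 → r4=0x3e
body[7] add  r1, r1, #31 → r1=0x90
epilogue: pop r4=0x0a, sp=0xa3
epilogue: pop r3=0xca, sp=0xa4
epilogue: pop r0=0xc3, sp=0xa5
r1 is caller-saved → body value

REG = 0x90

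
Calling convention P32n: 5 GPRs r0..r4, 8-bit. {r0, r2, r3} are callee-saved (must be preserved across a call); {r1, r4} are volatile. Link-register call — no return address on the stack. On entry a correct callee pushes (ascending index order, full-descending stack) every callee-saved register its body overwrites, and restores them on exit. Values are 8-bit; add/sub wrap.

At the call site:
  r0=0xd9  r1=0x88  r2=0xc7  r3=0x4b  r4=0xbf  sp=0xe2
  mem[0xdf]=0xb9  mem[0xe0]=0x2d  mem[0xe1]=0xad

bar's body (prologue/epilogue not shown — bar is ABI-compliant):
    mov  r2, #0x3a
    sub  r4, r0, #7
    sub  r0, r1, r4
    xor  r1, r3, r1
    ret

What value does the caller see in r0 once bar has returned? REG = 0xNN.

prologue: push r0 → mem[0xe1]=0xd9, sp=0xe1
prologue: push r2 → mem[0xe0]=0xc7, sp=0xe0
body[0] mov  r2, #0x3a → r2=0x3a
body[1] sub  r4, r0, #7 → r4=0xd2
body[2] sub  r0, r1, r4 → r0=0xb6
body[3] xor  r1, r3, r1 → r1=0xc3
epilogue: pop r2=0xc7, sp=0xe1
epilogue: pop r0=0xd9, sp=0xe2
r0 is callee-saved → restored

REG = 0xd9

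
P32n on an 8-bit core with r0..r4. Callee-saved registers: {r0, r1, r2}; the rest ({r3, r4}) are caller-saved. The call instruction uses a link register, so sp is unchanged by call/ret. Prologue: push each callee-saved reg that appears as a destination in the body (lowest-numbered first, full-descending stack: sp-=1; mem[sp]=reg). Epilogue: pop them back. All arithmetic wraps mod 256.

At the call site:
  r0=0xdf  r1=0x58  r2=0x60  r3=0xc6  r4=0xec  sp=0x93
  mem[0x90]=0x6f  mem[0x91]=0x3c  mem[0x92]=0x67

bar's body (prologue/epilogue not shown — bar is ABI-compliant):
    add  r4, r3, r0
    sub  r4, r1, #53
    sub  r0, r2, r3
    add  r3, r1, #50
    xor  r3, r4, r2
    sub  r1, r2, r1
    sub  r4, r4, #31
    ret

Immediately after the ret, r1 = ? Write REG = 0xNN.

REG = 0x58

prologue: push r0 -> mem[0x92]=0xdf, sp=0x92
prologue: push r1 -> mem[0x91]=0x58, sp=0x91
body[0] add  r4, r3, r0 -> r4=0xa5
body[1] sub  r4, r1, #53 -> r4=0x23
body[2] sub  r0, r2, r3 -> r0=0x9a
body[3] add  r3, r1, #50 -> r3=0x8a
body[4] xor  r3, r4, r2 -> r3=0x43
body[5] sub  r1, r2, r1 -> r1=0x08
body[6] sub  r4, r4, #31 -> r4=0x04
epilogue: pop r1=0x58, sp=0x92
epilogue: pop r0=0xdf, sp=0x93
r1 is callee-saved -> restored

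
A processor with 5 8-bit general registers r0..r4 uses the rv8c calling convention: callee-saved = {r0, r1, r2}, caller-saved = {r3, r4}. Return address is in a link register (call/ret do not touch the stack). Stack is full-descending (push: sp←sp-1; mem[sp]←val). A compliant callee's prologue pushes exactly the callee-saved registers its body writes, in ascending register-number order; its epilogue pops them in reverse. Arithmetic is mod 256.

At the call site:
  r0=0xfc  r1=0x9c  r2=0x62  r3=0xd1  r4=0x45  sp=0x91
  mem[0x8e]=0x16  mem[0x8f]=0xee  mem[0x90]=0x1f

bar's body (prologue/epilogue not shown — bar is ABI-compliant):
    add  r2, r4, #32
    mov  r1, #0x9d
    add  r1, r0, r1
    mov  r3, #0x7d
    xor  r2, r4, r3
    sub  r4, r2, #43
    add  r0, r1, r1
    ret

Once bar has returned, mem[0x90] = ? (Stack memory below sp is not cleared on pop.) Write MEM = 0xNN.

MEM = 0xfc

prologue: push r0 -> mem[0x90]=0xfc, sp=0x90
prologue: push r1 -> mem[0x8f]=0x9c, sp=0x8f
prologue: push r2 -> mem[0x8e]=0x62, sp=0x8e
body[0] add  r2, r4, #32 -> r2=0x65
body[1] mov  r1, #0x9d -> r1=0x9d
body[2] add  r1, r0, r1 -> r1=0x99
body[3] mov  r3, #0x7d -> r3=0x7d
body[4] xor  r2, r4, r3 -> r2=0x38
body[5] sub  r4, r2, #43 -> r4=0x0d
body[6] add  r0, r1, r1 -> r0=0x32
epilogue: pop r2=0x62, sp=0x8f
epilogue: pop r1=0x9c, sp=0x90
epilogue: pop r0=0xfc, sp=0x91
prologue pushed ['r0', 'r1', 'r2'] at ['0x90', '0x8f', '0x8e']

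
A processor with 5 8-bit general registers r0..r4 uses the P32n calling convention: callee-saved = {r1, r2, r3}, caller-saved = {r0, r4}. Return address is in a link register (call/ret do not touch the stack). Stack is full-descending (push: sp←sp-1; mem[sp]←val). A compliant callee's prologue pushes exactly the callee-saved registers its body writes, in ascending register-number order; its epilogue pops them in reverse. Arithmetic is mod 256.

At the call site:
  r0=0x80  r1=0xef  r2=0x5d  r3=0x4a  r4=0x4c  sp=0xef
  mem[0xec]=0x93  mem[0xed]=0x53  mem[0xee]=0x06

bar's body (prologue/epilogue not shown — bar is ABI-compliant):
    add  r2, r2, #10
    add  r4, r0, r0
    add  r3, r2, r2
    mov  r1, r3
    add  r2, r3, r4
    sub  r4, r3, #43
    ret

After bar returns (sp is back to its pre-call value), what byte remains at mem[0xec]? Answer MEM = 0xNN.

prologue: push r1 → mem[0xee]=0xef, sp=0xee
prologue: push r2 → mem[0xed]=0x5d, sp=0xed
prologue: push r3 → mem[0xec]=0x4a, sp=0xec
body[0] add  r2, r2, #10 → r2=0x67
body[1] add  r4, r0, r0 → r4=0x00
body[2] add  r3, r2, r2 → r3=0xce
body[3] mov  r1, r3 → r1=0xce
body[4] add  r2, r3, r4 → r2=0xce
body[5] sub  r4, r3, #43 → r4=0xa3
epilogue: pop r3=0x4a, sp=0xed
epilogue: pop r2=0x5d, sp=0xee
epilogue: pop r1=0xef, sp=0xef
prologue pushed ['r1', 'r2', 'r3'] at ['0xee', '0xed', '0xec']

MEM = 0x4a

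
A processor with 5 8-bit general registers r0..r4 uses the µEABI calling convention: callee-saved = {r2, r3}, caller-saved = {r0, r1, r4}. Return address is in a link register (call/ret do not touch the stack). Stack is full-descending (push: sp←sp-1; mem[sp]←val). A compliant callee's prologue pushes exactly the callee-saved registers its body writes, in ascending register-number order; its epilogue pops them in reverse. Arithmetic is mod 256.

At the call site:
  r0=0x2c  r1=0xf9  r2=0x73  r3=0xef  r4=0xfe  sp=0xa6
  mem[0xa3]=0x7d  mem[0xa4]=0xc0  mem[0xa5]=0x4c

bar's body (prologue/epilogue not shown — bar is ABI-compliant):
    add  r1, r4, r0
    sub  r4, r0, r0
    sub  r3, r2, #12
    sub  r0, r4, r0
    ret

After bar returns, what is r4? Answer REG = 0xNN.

REG = 0x00

prologue: push r3 -> mem[0xa5]=0xef, sp=0xa5
body[0] add  r1, r4, r0 -> r1=0x2a
body[1] sub  r4, r0, r0 -> r4=0x00
body[2] sub  r3, r2, #12 -> r3=0x67
body[3] sub  r0, r4, r0 -> r0=0xd4
epilogue: pop r3=0xef, sp=0xa6
r4 is caller-saved -> body value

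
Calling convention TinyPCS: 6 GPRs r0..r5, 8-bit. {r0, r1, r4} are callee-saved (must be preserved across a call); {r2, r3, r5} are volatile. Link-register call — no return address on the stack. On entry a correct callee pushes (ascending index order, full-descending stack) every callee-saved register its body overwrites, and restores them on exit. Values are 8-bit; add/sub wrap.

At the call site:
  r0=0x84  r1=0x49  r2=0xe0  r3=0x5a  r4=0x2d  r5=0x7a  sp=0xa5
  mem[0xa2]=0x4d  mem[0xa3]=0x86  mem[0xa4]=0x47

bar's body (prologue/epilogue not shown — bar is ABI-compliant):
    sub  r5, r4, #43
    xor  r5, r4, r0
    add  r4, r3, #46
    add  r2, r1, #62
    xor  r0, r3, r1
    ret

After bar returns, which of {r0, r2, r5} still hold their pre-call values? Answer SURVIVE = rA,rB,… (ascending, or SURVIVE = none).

SURVIVE = r0

prologue: push r0 → mem[0xa4]=0x84, sp=0xa4
prologue: push r4 → mem[0xa3]=0x2d, sp=0xa3
body[0] sub  r5, r4, #43 → r5=0x02
body[1] xor  r5, r4, r0 → r5=0xa9
body[2] add  r4, r3, #46 → r4=0x88
body[3] add  r2, r1, #62 → r2=0x87
body[4] xor  r0, r3, r1 → r0=0x13
epilogue: pop r4=0x2d, sp=0xa4
epilogue: pop r0=0x84, sp=0xa5
r0: callee-saved, written=True
r2: caller-saved, written=True
r5: caller-saved, written=True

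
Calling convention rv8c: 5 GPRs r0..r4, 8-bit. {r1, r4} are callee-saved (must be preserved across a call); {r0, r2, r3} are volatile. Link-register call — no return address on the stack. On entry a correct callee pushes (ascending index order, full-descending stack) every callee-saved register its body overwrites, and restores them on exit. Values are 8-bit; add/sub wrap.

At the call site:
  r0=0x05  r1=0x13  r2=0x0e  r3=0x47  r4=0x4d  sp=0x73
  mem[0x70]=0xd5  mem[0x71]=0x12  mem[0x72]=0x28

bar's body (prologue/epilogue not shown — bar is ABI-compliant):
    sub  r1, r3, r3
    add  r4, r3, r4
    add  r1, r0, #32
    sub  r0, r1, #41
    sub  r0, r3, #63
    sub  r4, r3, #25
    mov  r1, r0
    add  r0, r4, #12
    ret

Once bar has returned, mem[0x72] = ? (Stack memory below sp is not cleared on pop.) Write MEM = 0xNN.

MEM = 0x13

prologue: push r1 → mem[0x72]=0x13, sp=0x72
prologue: push r4 → mem[0x71]=0x4d, sp=0x71
body[0] sub  r1, r3, r3 → r1=0x00
body[1] add  r4, r3, r4 → r4=0x94
body[2] add  r1, r0, #32 → r1=0x25
body[3] sub  r0, r1, #41 → r0=0xfc
body[4] sub  r0, r3, #63 → r0=0x08
body[5] sub  r4, r3, #25 → r4=0x2e
body[6] mov  r1, r0 → r1=0x08
body[7] add  r0, r4, #12 → r0=0x3a
epilogue: pop r4=0x4d, sp=0x72
epilogue: pop r1=0x13, sp=0x73
prologue pushed ['r1', 'r4'] at ['0x72', '0x71']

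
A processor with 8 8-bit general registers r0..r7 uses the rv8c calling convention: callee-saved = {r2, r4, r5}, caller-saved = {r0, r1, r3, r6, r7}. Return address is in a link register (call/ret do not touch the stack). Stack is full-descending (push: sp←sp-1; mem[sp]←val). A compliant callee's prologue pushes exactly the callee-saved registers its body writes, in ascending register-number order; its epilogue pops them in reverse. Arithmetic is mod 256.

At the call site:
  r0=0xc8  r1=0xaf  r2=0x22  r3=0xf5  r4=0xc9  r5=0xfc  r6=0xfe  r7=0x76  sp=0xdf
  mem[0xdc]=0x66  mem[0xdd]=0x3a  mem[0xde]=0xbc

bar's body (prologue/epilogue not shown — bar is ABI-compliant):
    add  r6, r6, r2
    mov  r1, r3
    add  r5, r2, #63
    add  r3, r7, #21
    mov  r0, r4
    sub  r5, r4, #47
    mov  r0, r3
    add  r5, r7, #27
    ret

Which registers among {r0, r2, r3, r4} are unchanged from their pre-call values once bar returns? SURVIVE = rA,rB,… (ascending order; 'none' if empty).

SURVIVE = r2,r4

prologue: push r5 → mem[0xde]=0xfc, sp=0xde
body[0] add  r6, r6, r2 → r6=0x20
body[1] mov  r1, r3 → r1=0xf5
body[2] add  r5, r2, #63 → r5=0x61
body[3] add  r3, r7, #21 → r3=0x8b
body[4] mov  r0, r4 → r0=0xc9
body[5] sub  r5, r4, #47 → r5=0x9a
body[6] mov  r0, r3 → r0=0x8b
body[7] add  r5, r7, #27 → r5=0x91
epilogue: pop r5=0xfc, sp=0xdf
r0: caller-saved, written=True
r2: callee-saved, written=False
r3: caller-saved, written=True
r4: callee-saved, written=False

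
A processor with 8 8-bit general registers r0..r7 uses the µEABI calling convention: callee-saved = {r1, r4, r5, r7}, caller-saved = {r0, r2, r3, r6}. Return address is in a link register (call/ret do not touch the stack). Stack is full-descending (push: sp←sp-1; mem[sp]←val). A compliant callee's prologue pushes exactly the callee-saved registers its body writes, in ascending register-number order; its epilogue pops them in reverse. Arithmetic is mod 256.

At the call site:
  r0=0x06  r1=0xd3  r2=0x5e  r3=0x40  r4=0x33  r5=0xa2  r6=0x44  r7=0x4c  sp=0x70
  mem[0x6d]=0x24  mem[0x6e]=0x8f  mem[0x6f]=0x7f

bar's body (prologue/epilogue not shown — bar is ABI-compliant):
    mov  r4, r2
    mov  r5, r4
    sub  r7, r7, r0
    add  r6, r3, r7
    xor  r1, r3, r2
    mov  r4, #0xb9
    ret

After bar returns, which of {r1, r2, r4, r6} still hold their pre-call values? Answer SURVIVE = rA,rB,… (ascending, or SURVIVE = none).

SURVIVE = r1,r2,r4

prologue: push r1 -> mem[0x6f]=0xd3, sp=0x6f
prologue: push r4 -> mem[0x6e]=0x33, sp=0x6e
prologue: push r5 -> mem[0x6d]=0xa2, sp=0x6d
prologue: push r7 -> mem[0x6c]=0x4c, sp=0x6c
body[0] mov  r4, r2 -> r4=0x5e
body[1] mov  r5, r4 -> r5=0x5e
body[2] sub  r7, r7, r0 -> r7=0x46
body[3] add  r6, r3, r7 -> r6=0x86
body[4] xor  r1, r3, r2 -> r1=0x1e
body[5] mov  r4, #0xb9 -> r4=0xb9
epilogue: pop r7=0x4c, sp=0x6d
epilogue: pop r5=0xa2, sp=0x6e
epilogue: pop r4=0x33, sp=0x6f
epilogue: pop r1=0xd3, sp=0x70
r1: callee-saved, written=True
r2: caller-saved, written=False
r4: callee-saved, written=True
r6: caller-saved, written=True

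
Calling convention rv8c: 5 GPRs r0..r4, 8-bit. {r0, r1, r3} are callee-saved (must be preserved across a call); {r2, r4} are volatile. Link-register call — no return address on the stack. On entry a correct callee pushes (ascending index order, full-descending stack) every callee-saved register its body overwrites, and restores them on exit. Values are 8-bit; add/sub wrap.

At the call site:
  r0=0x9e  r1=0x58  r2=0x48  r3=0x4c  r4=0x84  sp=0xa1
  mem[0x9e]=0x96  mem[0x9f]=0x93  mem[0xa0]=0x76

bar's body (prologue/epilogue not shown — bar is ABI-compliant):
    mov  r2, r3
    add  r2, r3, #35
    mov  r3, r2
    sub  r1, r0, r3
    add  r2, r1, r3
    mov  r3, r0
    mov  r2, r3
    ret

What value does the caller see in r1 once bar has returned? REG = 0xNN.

prologue: push r1 -> mem[0xa0]=0x58, sp=0xa0
prologue: push r3 -> mem[0x9f]=0x4c, sp=0x9f
body[0] mov  r2, r3 -> r2=0x4c
body[1] add  r2, r3, #35 -> r2=0x6f
body[2] mov  r3, r2 -> r3=0x6f
body[3] sub  r1, r0, r3 -> r1=0x2f
body[4] add  r2, r1, r3 -> r2=0x9e
body[5] mov  r3, r0 -> r3=0x9e
body[6] mov  r2, r3 -> r2=0x9e
epilogue: pop r3=0x4c, sp=0xa0
epilogue: pop r1=0x58, sp=0xa1
r1 is callee-saved -> restored

REG = 0x58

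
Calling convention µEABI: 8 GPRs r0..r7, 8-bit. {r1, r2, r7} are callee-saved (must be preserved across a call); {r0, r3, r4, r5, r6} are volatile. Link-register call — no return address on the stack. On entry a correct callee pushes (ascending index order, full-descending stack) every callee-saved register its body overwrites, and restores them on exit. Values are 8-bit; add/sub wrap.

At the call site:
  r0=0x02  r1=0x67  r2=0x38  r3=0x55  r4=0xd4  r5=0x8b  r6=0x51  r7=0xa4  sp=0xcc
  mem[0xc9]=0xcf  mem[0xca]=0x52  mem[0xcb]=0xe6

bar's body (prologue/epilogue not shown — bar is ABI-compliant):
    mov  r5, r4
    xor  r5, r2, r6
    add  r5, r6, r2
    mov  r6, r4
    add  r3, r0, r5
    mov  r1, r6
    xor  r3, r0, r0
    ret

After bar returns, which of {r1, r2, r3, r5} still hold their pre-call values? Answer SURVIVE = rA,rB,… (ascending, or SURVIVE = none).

SURVIVE = r1,r2

prologue: push r1 → mem[0xcb]=0x67, sp=0xcb
body[0] mov  r5, r4 → r5=0xd4
body[1] xor  r5, r2, r6 → r5=0x69
body[2] add  r5, r6, r2 → r5=0x89
body[3] mov  r6, r4 → r6=0xd4
body[4] add  r3, r0, r5 → r3=0x8b
body[5] mov  r1, r6 → r1=0xd4
body[6] xor  r3, r0, r0 → r3=0x00
epilogue: pop r1=0x67, sp=0xcc
r1: callee-saved, written=True
r2: callee-saved, written=False
r3: caller-saved, written=True
r5: caller-saved, written=True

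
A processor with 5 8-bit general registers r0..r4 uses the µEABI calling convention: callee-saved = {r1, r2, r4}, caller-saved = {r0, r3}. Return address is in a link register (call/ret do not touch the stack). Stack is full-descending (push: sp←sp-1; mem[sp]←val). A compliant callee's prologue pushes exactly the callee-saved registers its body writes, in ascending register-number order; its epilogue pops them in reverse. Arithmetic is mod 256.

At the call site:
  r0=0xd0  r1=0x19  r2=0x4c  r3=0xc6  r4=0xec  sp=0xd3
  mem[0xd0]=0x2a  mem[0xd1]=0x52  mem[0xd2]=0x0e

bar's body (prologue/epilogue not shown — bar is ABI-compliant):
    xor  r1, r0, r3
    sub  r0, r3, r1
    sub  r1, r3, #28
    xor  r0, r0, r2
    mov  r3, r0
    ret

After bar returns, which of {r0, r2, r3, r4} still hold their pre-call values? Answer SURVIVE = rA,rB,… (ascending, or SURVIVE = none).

prologue: push r1 → mem[0xd2]=0x19, sp=0xd2
body[0] xor  r1, r0, r3 → r1=0x16
body[1] sub  r0, r3, r1 → r0=0xb0
body[2] sub  r1, r3, #28 → r1=0xaa
body[3] xor  r0, r0, r2 → r0=0xfc
body[4] mov  r3, r0 → r3=0xfc
epilogue: pop r1=0x19, sp=0xd3
r0: caller-saved, written=True
r2: callee-saved, written=False
r3: caller-saved, written=True
r4: callee-saved, written=False

SURVIVE = r2,r4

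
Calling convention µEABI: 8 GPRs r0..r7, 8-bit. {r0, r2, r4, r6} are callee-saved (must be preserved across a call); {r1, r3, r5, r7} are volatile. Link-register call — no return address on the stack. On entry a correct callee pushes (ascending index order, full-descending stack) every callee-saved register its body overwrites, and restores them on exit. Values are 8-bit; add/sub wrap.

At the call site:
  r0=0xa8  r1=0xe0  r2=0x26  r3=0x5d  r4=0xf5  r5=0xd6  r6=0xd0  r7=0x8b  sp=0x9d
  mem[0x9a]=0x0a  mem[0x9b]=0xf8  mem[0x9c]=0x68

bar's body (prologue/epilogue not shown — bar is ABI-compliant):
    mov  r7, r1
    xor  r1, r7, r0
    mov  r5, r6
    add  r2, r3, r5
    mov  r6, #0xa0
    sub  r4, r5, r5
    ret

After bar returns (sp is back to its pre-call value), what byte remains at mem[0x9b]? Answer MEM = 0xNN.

prologue: push r2 → mem[0x9c]=0x26, sp=0x9c
prologue: push r4 → mem[0x9b]=0xf5, sp=0x9b
prologue: push r6 → mem[0x9a]=0xd0, sp=0x9a
body[0] mov  r7, r1 → r7=0xe0
body[1] xor  r1, r7, r0 → r1=0x48
body[2] mov  r5, r6 → r5=0xd0
body[3] add  r2, r3, r5 → r2=0x2d
body[4] mov  r6, #0xa0 → r6=0xa0
body[5] sub  r4, r5, r5 → r4=0x00
epilogue: pop r6=0xd0, sp=0x9b
epilogue: pop r4=0xf5, sp=0x9c
epilogue: pop r2=0x26, sp=0x9d
prologue pushed ['r2', 'r4', 'r6'] at ['0x9c', '0x9b', '0x9a']

MEM = 0xf5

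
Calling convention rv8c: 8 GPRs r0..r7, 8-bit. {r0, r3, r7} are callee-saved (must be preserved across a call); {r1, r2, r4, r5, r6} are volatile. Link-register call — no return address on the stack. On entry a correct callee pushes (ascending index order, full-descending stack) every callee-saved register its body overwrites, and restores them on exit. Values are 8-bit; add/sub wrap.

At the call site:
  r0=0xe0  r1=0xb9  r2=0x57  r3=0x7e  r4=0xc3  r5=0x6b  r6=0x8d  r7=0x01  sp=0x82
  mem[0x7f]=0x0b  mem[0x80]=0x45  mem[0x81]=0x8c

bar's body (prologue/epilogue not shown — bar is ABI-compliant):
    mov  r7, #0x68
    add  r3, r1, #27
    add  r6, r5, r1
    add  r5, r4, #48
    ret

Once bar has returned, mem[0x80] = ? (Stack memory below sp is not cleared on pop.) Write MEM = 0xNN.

prologue: push r3 -> mem[0x81]=0x7e, sp=0x81
prologue: push r7 -> mem[0x80]=0x01, sp=0x80
body[0] mov  r7, #0x68 -> r7=0x68
body[1] add  r3, r1, #27 -> r3=0xd4
body[2] add  r6, r5, r1 -> r6=0x24
body[3] add  r5, r4, #48 -> r5=0xf3
epilogue: pop r7=0x01, sp=0x81
epilogue: pop r3=0x7e, sp=0x82
prologue pushed ['r3', 'r7'] at ['0x81', '0x80']

MEM = 0x01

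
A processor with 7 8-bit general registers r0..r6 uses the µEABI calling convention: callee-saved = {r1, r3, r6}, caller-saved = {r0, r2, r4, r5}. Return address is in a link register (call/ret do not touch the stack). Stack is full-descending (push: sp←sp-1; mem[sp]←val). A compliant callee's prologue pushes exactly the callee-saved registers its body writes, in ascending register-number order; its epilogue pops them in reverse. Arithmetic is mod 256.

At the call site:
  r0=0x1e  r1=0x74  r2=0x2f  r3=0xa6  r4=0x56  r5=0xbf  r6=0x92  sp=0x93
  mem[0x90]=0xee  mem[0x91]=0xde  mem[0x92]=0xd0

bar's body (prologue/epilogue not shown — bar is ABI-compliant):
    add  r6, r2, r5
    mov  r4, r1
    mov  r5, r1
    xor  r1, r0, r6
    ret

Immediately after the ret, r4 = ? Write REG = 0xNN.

prologue: push r1 → mem[0x92]=0x74, sp=0x92
prologue: push r6 → mem[0x91]=0x92, sp=0x91
body[0] add  r6, r2, r5 → r6=0xee
body[1] mov  r4, r1 → r4=0x74
body[2] mov  r5, r1 → r5=0x74
body[3] xor  r1, r0, r6 → r1=0xf0
epilogue: pop r6=0x92, sp=0x92
epilogue: pop r1=0x74, sp=0x93
r4 is caller-saved → body value

REG = 0x74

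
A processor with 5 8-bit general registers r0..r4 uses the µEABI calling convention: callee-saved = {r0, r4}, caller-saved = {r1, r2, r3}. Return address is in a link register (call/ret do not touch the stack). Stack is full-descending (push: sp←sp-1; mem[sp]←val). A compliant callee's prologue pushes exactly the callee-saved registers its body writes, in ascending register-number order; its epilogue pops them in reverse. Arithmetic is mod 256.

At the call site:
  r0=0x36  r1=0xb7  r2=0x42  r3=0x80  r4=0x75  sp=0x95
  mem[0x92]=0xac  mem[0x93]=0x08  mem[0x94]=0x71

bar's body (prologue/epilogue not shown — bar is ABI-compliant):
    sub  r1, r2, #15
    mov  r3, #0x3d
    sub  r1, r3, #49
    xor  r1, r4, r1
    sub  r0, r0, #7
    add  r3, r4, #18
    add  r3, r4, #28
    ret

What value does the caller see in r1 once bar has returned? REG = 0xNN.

REG = 0x79

prologue: push r0 -> mem[0x94]=0x36, sp=0x94
body[0] sub  r1, r2, #15 -> r1=0x33
body[1] mov  r3, #0x3d -> r3=0x3d
body[2] sub  r1, r3, #49 -> r1=0x0c
body[3] xor  r1, r4, r1 -> r1=0x79
body[4] sub  r0, r0, #7 -> r0=0x2f
body[5] add  r3, r4, #18 -> r3=0x87
body[6] add  r3, r4, #28 -> r3=0x91
epilogue: pop r0=0x36, sp=0x95
r1 is caller-saved -> body value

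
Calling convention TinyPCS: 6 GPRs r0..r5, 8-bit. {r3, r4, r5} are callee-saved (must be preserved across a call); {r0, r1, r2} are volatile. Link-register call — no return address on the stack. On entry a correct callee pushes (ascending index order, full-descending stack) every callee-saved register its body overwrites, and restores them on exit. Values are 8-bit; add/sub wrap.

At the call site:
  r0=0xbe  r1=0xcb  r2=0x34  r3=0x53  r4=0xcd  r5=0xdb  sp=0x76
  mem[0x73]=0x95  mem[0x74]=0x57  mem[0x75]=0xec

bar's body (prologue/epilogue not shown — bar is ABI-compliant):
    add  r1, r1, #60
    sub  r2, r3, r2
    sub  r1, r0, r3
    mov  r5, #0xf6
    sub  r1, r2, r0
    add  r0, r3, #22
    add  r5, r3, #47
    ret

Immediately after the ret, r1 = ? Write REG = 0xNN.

prologue: push r5 → mem[0x75]=0xdb, sp=0x75
body[0] add  r1, r1, #60 → r1=0x07
body[1] sub  r2, r3, r2 → r2=0x1f
body[2] sub  r1, r0, r3 → r1=0x6b
body[3] mov  r5, #0xf6 → r5=0xf6
body[4] sub  r1, r2, r0 → r1=0x61
body[5] add  r0, r3, #22 → r0=0x69
body[6] add  r5, r3, #47 → r5=0x82
epilogue: pop r5=0xdb, sp=0x76
r1 is caller-saved → body value

REG = 0x61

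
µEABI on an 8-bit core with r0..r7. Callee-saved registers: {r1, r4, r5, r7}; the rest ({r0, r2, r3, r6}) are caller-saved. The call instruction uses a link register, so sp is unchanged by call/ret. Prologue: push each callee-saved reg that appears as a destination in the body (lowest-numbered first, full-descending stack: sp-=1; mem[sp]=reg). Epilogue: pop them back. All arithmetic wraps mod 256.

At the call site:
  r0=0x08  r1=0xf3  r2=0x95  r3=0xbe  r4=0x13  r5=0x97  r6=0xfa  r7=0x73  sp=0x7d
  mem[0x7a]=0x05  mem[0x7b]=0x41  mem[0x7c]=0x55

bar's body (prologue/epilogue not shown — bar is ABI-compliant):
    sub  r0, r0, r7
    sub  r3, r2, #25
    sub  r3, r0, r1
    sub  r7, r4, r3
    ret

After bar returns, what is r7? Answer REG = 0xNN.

REG = 0x73

prologue: push r7 → mem[0x7c]=0x73, sp=0x7c
body[0] sub  r0, r0, r7 → r0=0x95
body[1] sub  r3, r2, #25 → r3=0x7c
body[2] sub  r3, r0, r1 → r3=0xa2
body[3] sub  r7, r4, r3 → r7=0x71
epilogue: pop r7=0x73, sp=0x7d
r7 is callee-saved → restored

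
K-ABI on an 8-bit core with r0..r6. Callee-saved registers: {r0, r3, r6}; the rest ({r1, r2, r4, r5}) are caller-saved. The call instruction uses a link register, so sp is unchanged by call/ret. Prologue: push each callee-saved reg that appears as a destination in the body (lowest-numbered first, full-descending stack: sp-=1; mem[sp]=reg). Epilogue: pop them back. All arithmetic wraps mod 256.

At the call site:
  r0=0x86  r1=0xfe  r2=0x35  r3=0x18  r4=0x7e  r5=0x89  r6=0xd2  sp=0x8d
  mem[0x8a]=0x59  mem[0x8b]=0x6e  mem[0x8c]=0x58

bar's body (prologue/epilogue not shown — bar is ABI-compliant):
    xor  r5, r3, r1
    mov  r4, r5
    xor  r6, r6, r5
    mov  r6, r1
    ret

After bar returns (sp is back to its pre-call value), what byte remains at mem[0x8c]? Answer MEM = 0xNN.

prologue: push r6 -> mem[0x8c]=0xd2, sp=0x8c
body[0] xor  r5, r3, r1 -> r5=0xe6
body[1] mov  r4, r5 -> r4=0xe6
body[2] xor  r6, r6, r5 -> r6=0x34
body[3] mov  r6, r1 -> r6=0xfe
epilogue: pop r6=0xd2, sp=0x8d
prologue pushed ['r6'] at ['0x8c']

MEM = 0xd2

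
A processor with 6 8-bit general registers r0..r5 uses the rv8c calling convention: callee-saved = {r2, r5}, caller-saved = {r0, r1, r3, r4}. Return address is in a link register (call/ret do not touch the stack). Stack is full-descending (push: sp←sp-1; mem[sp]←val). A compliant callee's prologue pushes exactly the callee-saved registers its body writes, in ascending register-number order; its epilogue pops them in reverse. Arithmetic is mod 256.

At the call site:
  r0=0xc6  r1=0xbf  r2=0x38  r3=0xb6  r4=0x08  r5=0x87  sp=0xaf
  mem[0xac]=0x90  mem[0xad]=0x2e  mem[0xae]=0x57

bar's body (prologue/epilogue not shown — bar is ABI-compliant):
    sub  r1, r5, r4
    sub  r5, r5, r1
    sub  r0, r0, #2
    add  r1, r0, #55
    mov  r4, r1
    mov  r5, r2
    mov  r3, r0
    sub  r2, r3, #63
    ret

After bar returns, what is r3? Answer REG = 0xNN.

prologue: push r2 -> mem[0xae]=0x38, sp=0xae
prologue: push r5 -> mem[0xad]=0x87, sp=0xad
body[0] sub  r1, r5, r4 -> r1=0x7f
body[1] sub  r5, r5, r1 -> r5=0x08
body[2] sub  r0, r0, #2 -> r0=0xc4
body[3] add  r1, r0, #55 -> r1=0xfb
body[4] mov  r4, r1 -> r4=0xfb
body[5] mov  r5, r2 -> r5=0x38
body[6] mov  r3, r0 -> r3=0xc4
body[7] sub  r2, r3, #63 -> r2=0x85
epilogue: pop r5=0x87, sp=0xae
epilogue: pop r2=0x38, sp=0xaf
r3 is caller-saved -> body value

REG = 0xc4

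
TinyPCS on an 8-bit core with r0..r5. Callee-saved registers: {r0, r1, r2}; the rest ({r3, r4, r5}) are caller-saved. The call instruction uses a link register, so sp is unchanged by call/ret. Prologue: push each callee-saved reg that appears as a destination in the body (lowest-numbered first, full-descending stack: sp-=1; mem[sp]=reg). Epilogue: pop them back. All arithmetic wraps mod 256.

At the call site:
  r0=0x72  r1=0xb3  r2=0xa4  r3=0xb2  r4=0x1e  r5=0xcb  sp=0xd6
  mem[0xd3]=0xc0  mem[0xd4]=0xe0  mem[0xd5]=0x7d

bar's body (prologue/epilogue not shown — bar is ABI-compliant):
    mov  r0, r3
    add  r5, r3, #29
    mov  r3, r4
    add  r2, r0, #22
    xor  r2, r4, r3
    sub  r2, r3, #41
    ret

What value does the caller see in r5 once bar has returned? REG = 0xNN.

REG = 0xcf

prologue: push r0 -> mem[0xd5]=0x72, sp=0xd5
prologue: push r2 -> mem[0xd4]=0xa4, sp=0xd4
body[0] mov  r0, r3 -> r0=0xb2
body[1] add  r5, r3, #29 -> r5=0xcf
body[2] mov  r3, r4 -> r3=0x1e
body[3] add  r2, r0, #22 -> r2=0xc8
body[4] xor  r2, r4, r3 -> r2=0x00
body[5] sub  r2, r3, #41 -> r2=0xf5
epilogue: pop r2=0xa4, sp=0xd5
epilogue: pop r0=0x72, sp=0xd6
r5 is caller-saved -> body value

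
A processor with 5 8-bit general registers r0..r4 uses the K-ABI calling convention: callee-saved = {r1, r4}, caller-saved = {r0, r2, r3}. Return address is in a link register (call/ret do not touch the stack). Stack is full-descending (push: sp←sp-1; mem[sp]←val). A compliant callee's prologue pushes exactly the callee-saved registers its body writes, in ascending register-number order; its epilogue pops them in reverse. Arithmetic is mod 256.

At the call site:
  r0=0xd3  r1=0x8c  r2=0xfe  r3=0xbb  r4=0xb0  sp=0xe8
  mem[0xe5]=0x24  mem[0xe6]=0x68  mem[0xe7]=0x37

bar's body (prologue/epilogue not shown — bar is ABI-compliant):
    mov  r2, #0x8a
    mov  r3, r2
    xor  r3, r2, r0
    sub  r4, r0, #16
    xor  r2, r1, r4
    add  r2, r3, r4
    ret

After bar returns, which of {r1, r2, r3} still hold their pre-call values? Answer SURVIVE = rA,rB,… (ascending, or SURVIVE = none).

SURVIVE = r1

prologue: push r4 → mem[0xe7]=0xb0, sp=0xe7
body[0] mov  r2, #0x8a → r2=0x8a
body[1] mov  r3, r2 → r3=0x8a
body[2] xor  r3, r2, r0 → r3=0x59
body[3] sub  r4, r0, #16 → r4=0xc3
body[4] xor  r2, r1, r4 → r2=0x4f
body[5] add  r2, r3, r4 → r2=0x1c
epilogue: pop r4=0xb0, sp=0xe8
r1: callee-saved, written=False
r2: caller-saved, written=True
r3: caller-saved, written=True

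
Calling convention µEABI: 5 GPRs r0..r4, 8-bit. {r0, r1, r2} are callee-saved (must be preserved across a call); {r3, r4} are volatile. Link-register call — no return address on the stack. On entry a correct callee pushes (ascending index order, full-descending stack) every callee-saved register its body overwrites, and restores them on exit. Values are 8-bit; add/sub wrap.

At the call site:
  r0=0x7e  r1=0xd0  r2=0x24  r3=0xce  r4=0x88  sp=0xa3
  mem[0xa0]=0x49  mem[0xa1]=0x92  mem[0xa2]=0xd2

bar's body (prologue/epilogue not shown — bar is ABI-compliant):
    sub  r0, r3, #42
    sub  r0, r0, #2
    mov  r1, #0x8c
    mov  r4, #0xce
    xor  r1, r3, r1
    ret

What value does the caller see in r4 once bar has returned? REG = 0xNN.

prologue: push r0 -> mem[0xa2]=0x7e, sp=0xa2
prologue: push r1 -> mem[0xa1]=0xd0, sp=0xa1
body[0] sub  r0, r3, #42 -> r0=0xa4
body[1] sub  r0, r0, #2 -> r0=0xa2
body[2] mov  r1, #0x8c -> r1=0x8c
body[3] mov  r4, #0xce -> r4=0xce
body[4] xor  r1, r3, r1 -> r1=0x42
epilogue: pop r1=0xd0, sp=0xa2
epilogue: pop r0=0x7e, sp=0xa3
r4 is caller-saved -> body value

REG = 0xce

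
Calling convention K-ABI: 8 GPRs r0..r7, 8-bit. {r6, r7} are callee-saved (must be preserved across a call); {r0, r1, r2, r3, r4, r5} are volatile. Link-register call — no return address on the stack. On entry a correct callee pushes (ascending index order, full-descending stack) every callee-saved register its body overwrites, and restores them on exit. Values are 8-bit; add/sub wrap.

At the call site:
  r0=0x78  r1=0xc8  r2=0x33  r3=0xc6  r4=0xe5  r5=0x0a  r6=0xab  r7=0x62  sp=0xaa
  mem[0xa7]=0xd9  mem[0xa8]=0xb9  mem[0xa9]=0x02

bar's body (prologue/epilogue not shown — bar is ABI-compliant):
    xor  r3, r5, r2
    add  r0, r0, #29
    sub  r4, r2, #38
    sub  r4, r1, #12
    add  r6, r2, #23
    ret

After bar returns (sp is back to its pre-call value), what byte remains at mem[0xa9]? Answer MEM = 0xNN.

prologue: push r6 -> mem[0xa9]=0xab, sp=0xa9
body[0] xor  r3, r5, r2 -> r3=0x39
body[1] add  r0, r0, #29 -> r0=0x95
body[2] sub  r4, r2, #38 -> r4=0x0d
body[3] sub  r4, r1, #12 -> r4=0xbc
body[4] add  r6, r2, #23 -> r6=0x4a
epilogue: pop r6=0xab, sp=0xaa
prologue pushed ['r6'] at ['0xa9']

MEM = 0xab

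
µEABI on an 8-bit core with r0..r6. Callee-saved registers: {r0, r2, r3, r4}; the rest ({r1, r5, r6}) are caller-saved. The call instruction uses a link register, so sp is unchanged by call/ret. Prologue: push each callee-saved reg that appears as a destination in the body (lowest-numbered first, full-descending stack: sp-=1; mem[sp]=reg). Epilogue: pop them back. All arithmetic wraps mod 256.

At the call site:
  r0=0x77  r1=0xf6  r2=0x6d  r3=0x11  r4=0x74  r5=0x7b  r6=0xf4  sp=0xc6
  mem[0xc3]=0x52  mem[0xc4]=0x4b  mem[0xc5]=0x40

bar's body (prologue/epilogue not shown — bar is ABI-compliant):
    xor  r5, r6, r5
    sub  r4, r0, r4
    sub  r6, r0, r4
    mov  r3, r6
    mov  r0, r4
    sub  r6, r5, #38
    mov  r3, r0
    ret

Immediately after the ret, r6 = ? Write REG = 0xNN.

prologue: push r0 → mem[0xc5]=0x77, sp=0xc5
prologue: push r3 → mem[0xc4]=0x11, sp=0xc4
prologue: push r4 → mem[0xc3]=0x74, sp=0xc3
body[0] xor  r5, r6, r5 → r5=0x8f
body[1] sub  r4, r0, r4 → r4=0x03
body[2] sub  r6, r0, r4 → r6=0x74
body[3] mov  r3, r6 → r3=0x74
body[4] mov  r0, r4 → r0=0x03
body[5] sub  r6, r5, #38 → r6=0x69
body[6] mov  r3, r0 → r3=0x03
epilogue: pop r4=0x74, sp=0xc4
epilogue: pop r3=0x11, sp=0xc5
epilogue: pop r0=0x77, sp=0xc6
r6 is caller-saved → body value

REG = 0x69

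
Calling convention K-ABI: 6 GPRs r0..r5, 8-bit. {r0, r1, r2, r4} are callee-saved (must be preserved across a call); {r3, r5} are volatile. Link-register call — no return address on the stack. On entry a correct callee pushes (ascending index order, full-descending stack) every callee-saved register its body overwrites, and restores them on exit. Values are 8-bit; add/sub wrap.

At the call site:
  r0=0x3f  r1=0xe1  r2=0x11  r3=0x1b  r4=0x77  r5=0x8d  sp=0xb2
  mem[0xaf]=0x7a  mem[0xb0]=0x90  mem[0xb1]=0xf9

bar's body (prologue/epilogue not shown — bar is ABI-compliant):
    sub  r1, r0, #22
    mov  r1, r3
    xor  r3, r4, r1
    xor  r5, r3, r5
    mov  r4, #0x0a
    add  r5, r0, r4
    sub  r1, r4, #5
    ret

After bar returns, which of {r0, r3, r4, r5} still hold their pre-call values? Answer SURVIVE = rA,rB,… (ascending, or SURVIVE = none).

SURVIVE = r0,r4

prologue: push r1 → mem[0xb1]=0xe1, sp=0xb1
prologue: push r4 → mem[0xb0]=0x77, sp=0xb0
body[0] sub  r1, r0, #22 → r1=0x29
body[1] mov  r1, r3 → r1=0x1b
body[2] xor  r3, r4, r1 → r3=0x6c
body[3] xor  r5, r3, r5 → r5=0xe1
body[4] mov  r4, #0x0a → r4=0x0a
body[5] add  r5, r0, r4 → r5=0x49
body[6] sub  r1, r4, #5 → r1=0x05
epilogue: pop r4=0x77, sp=0xb1
epilogue: pop r1=0xe1, sp=0xb2
r0: callee-saved, written=False
r3: caller-saved, written=True
r4: callee-saved, written=True
r5: caller-saved, written=True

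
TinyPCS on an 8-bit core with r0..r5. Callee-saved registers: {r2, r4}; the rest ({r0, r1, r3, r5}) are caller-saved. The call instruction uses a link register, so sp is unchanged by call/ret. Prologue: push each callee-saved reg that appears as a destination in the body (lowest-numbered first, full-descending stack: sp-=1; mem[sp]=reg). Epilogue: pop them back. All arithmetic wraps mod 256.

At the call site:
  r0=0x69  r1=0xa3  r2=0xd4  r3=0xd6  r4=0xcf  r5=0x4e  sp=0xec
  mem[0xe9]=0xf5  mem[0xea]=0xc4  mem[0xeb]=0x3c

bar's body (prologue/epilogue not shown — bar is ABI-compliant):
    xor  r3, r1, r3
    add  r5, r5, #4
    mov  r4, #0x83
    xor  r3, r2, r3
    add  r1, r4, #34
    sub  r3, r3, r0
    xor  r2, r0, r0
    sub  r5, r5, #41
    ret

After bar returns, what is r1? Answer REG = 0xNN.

REG = 0xa5

prologue: push r2 → mem[0xeb]=0xd4, sp=0xeb
prologue: push r4 → mem[0xea]=0xcf, sp=0xea
body[0] xor  r3, r1, r3 → r3=0x75
body[1] add  r5, r5, #4 → r5=0x52
body[2] mov  r4, #0x83 → r4=0x83
body[3] xor  r3, r2, r3 → r3=0xa1
body[4] add  r1, r4, #34 → r1=0xa5
body[5] sub  r3, r3, r0 → r3=0x38
body[6] xor  r2, r0, r0 → r2=0x00
body[7] sub  r5, r5, #41 → r5=0x29
epilogue: pop r4=0xcf, sp=0xeb
epilogue: pop r2=0xd4, sp=0xec
r1 is caller-saved → body value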